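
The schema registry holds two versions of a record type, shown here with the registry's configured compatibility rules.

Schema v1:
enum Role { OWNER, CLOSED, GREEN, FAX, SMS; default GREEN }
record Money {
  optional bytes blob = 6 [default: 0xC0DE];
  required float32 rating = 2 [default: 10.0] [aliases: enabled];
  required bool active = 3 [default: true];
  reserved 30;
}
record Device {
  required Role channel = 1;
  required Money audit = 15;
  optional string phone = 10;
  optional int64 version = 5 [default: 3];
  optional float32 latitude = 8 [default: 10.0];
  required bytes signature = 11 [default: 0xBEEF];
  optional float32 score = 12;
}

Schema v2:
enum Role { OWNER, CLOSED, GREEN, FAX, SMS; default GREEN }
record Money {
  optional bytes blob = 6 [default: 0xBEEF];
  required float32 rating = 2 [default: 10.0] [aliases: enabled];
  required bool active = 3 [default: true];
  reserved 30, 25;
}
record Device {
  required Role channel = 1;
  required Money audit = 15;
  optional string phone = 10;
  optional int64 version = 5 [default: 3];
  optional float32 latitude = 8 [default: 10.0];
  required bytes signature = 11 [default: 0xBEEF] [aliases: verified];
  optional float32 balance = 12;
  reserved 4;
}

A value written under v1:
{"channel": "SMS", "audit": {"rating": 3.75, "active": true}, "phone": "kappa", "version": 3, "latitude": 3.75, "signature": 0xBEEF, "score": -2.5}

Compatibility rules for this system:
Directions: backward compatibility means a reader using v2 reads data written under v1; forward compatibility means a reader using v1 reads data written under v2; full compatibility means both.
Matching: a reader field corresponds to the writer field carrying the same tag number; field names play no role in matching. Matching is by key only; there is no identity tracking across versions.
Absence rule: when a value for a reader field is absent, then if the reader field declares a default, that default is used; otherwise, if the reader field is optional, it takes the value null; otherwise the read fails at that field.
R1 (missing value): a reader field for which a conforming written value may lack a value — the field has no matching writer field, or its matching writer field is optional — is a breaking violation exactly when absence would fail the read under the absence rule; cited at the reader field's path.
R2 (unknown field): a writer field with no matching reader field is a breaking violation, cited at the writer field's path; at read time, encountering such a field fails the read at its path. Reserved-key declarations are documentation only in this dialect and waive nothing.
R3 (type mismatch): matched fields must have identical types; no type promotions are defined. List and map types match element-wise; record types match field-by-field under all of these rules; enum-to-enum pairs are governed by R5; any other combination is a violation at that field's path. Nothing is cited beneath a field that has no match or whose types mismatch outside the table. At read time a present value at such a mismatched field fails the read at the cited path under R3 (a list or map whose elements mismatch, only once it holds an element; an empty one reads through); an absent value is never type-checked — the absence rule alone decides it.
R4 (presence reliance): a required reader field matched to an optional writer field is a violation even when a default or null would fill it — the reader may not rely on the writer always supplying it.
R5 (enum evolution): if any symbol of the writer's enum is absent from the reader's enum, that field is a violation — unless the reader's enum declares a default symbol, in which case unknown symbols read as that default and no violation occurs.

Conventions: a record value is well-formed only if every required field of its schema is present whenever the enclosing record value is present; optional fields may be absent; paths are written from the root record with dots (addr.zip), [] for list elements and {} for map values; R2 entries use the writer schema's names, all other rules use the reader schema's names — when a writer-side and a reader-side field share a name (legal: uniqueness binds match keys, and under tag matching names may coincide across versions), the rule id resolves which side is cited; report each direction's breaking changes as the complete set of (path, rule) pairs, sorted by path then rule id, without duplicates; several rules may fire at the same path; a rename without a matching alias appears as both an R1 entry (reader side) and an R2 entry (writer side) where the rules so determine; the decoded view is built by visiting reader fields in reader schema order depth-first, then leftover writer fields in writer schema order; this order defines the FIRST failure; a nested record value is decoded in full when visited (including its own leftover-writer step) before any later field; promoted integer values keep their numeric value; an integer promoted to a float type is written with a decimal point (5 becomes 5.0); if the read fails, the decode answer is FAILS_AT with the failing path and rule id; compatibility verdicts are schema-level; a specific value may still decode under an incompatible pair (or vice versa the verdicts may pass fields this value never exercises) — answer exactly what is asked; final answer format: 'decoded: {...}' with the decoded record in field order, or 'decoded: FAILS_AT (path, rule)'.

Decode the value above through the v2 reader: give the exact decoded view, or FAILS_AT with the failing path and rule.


each type pair in Device: writer, then reader
decode (reader v2):
  channel := "SMS"
  audit.blob := 0xBEEF (no value, default fills)
  audit.rating := 3.75
  audit.active := true
  phone := "kappa"
  version := 3
  latitude := 3.75
  signature := 0xBEEF
  balance := -2.5 (from writer score)
  => decoded: {"channel": "SMS", "audit": {"blob": 0xBEEF, "rating": 3.75, "active": true}, "phone": "kappa", "version": 3, "latitude": 3.75, "signature": 0xBEEF, "balance": -2.5}

decoded: {"channel": "SMS", "audit": {"blob": 0xBEEF, "rating": 3.75, "active": true}, "phone": "kappa", "version": 3, "latitude": 3.75, "signature": 0xBEEF, "balance": -2.5}


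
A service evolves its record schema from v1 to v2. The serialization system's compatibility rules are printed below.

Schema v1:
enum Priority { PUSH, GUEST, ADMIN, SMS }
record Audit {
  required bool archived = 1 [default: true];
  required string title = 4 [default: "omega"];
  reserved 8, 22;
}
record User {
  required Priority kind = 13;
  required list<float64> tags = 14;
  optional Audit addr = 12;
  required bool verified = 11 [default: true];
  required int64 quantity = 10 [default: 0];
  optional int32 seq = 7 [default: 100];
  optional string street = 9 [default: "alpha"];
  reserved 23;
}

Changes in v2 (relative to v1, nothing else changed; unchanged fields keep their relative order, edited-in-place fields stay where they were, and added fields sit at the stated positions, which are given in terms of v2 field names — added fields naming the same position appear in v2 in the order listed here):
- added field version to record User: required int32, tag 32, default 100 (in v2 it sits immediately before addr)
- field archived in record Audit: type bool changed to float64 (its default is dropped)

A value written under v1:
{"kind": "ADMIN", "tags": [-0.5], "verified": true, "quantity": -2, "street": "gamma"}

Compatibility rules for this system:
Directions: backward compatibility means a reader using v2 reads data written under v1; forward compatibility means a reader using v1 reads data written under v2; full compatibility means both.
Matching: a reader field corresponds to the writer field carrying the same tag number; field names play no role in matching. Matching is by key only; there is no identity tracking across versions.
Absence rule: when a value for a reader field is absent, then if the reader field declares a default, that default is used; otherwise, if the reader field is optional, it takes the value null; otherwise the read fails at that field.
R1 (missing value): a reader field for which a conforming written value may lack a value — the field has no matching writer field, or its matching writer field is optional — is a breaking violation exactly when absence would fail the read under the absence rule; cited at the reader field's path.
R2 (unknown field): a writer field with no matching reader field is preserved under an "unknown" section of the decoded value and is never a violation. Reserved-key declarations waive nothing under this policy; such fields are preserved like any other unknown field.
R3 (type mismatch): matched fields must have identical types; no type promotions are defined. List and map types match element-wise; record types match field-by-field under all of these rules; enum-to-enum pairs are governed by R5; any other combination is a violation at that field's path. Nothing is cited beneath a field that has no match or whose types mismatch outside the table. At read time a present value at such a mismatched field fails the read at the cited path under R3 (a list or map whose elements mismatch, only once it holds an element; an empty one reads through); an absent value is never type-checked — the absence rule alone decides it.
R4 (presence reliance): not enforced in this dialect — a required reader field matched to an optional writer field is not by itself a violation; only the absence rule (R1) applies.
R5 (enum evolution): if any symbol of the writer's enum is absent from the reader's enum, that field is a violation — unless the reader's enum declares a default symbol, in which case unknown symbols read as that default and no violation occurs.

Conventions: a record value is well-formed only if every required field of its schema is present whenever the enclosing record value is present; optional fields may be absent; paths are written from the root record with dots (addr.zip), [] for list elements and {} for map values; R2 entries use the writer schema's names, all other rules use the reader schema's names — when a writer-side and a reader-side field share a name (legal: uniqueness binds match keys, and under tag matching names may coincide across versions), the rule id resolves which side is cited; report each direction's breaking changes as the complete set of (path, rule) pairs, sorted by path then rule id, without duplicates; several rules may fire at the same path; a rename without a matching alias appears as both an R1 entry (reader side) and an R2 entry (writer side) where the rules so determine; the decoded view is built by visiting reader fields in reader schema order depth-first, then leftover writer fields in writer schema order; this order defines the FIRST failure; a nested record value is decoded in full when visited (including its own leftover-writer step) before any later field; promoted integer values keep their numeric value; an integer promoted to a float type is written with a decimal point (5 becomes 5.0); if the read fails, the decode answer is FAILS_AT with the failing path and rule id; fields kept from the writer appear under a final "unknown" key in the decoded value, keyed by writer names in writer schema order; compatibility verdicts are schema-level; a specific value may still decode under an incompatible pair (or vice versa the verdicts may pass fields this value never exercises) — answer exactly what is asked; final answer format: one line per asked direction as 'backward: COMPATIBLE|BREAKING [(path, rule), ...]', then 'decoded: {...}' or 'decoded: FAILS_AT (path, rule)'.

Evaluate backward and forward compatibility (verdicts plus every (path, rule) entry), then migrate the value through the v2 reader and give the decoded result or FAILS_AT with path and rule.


backward: BREAKING [(addr.archived, R3)]; forward: BREAKING [(addr.archived, R3)]; decoded: {"kind": "ADMIN", "tags": [-0.5], "version": 100, "addr": null, "verified": true, "quantity": -2, "seq": 100, "street": "gamma"}

the writer's type comes first in each User pair
checking backward for User: reader v2 against writer v1:
  kind <- kind (Priority -> Priority, writer required)
  tags <- tags (list<float64> -> list<float64>, writer required)
  version has no writer counterpart
  addr <- addr (Audit -> Audit, writer optional)
  verified <- verified (bool -> bool, writer required)
  quantity <- quantity (int64 -> int64, writer required)
  seq <- seq (int32 -> int32, writer optional)
  street <- street (string -> string, writer optional)
  addr.archived <- addr.archived (bool -> float64, writer required)
  addr.title <- addr.title (string -> string, writer required)
  rule R3 violated at addr.archived
  backward on User therefore BREAKING (1)
checking forward for User: reader v1 against writer v2:
  kind <- kind (Priority -> Priority, writer required)
  tags <- tags (list<float64> -> list<float64>, writer required)
  addr <- addr (Audit -> Audit, writer optional)
  verified <- verified (bool -> bool, writer required)
  quantity <- quantity (int64 -> int64, writer required)
  seq <- seq (int32 -> int32, writer optional)
  street <- street (string -> string, writer optional)
  writer field version has no reader counterpart
  addr.archived <- addr.archived (float64 -> bool, writer required)
  addr.title <- addr.title (string -> string, writer required)
  rule R3 violated at addr.archived
  forward on User therefore BREAKING (1)
migrating the User value to v2:
  kind := "ADMIN"
  tags := [-0.5]
  version := 100 (absent -> default)
  addr := null (absent, optional -> null)
  verified := true
  quantity := -2
  seq := 100 (absent -> default)
  street := "gamma"
  => decoded: {"kind": "ADMIN", "tags": [-0.5], "version": 100, "addr": null, "verified": true, "quantity": -2, "seq": 100, "street": "gamma"}


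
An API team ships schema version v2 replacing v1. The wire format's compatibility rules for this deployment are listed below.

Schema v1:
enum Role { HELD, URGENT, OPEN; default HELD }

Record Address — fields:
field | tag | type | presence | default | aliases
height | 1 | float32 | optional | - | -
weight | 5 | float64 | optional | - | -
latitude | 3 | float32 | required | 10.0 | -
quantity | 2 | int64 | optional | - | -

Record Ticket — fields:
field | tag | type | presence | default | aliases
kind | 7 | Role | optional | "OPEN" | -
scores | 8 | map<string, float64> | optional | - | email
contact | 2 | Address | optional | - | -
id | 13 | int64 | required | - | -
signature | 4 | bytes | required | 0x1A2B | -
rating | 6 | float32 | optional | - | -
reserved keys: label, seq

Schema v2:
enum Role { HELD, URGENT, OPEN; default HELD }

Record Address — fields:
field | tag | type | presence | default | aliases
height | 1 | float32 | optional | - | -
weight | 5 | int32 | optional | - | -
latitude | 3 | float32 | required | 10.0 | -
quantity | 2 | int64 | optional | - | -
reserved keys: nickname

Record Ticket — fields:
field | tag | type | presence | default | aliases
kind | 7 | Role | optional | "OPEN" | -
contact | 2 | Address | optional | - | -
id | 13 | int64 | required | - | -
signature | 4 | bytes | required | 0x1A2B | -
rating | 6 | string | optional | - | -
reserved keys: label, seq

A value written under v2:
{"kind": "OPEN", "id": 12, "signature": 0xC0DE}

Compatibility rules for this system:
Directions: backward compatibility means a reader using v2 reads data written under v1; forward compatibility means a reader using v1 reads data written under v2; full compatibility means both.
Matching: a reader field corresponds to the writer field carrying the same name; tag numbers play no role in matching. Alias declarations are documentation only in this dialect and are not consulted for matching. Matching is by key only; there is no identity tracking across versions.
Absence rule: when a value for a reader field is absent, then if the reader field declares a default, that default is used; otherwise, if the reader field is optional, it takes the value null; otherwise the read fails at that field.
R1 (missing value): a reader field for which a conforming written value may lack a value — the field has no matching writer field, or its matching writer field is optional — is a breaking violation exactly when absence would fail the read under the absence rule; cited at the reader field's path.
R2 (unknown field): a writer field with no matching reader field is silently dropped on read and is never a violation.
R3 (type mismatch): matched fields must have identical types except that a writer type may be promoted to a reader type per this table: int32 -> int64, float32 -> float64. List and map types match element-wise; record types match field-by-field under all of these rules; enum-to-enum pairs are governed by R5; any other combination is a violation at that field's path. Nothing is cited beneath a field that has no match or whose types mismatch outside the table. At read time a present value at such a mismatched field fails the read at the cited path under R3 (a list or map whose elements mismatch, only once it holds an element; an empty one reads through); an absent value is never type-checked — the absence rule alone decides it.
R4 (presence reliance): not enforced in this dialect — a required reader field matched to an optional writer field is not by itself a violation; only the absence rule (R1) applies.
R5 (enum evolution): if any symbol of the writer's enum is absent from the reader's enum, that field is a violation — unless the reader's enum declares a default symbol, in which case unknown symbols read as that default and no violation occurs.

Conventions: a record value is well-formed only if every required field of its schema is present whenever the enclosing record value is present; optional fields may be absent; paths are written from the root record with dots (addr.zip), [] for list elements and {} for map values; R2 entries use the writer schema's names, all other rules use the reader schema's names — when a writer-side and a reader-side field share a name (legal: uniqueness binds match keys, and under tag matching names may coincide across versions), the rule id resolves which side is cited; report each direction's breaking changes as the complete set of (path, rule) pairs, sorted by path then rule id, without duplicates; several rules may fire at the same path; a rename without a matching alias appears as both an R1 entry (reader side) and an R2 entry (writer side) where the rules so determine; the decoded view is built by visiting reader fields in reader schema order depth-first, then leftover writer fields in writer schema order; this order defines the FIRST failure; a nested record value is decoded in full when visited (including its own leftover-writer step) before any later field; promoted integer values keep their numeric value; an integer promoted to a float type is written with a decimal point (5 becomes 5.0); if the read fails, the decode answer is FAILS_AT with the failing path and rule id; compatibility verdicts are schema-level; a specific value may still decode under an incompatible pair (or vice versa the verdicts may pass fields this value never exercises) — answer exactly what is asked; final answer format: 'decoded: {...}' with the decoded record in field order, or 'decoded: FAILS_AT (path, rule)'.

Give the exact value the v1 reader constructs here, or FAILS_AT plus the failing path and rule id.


the writer's type comes first in each Ticket pair
migrating the Ticket value to v1:
  kind := "OPEN"
  scores := null (not supplied -> null)
  contact := null (not supplied -> null)
  id := 12
  signature := 0xC0DE
  rating := null (not supplied -> null)
  => decoded: {"kind": "OPEN", "scores": null, "contact": null, "id": 12, "signature": 0xC0DE, "rating": null}
remaining Ticket differences; none change what is asked:
  removed field scores from record Ticket -> triggers nothing under the printed rules; the Ticket answer is the same either way
  field rating in record Ticket: type float32 changed to string -> affects the rule determinations only; this particular Ticket value decodes identically
  field weight in record Address: type float64 changed to int32 -> affects the rule determinations only; this particular Ticket value decodes identically

decoded: {"kind": "OPEN", "scores": null, "contact": null, "id": 12, "signature": 0xC0DE, "rating": null}


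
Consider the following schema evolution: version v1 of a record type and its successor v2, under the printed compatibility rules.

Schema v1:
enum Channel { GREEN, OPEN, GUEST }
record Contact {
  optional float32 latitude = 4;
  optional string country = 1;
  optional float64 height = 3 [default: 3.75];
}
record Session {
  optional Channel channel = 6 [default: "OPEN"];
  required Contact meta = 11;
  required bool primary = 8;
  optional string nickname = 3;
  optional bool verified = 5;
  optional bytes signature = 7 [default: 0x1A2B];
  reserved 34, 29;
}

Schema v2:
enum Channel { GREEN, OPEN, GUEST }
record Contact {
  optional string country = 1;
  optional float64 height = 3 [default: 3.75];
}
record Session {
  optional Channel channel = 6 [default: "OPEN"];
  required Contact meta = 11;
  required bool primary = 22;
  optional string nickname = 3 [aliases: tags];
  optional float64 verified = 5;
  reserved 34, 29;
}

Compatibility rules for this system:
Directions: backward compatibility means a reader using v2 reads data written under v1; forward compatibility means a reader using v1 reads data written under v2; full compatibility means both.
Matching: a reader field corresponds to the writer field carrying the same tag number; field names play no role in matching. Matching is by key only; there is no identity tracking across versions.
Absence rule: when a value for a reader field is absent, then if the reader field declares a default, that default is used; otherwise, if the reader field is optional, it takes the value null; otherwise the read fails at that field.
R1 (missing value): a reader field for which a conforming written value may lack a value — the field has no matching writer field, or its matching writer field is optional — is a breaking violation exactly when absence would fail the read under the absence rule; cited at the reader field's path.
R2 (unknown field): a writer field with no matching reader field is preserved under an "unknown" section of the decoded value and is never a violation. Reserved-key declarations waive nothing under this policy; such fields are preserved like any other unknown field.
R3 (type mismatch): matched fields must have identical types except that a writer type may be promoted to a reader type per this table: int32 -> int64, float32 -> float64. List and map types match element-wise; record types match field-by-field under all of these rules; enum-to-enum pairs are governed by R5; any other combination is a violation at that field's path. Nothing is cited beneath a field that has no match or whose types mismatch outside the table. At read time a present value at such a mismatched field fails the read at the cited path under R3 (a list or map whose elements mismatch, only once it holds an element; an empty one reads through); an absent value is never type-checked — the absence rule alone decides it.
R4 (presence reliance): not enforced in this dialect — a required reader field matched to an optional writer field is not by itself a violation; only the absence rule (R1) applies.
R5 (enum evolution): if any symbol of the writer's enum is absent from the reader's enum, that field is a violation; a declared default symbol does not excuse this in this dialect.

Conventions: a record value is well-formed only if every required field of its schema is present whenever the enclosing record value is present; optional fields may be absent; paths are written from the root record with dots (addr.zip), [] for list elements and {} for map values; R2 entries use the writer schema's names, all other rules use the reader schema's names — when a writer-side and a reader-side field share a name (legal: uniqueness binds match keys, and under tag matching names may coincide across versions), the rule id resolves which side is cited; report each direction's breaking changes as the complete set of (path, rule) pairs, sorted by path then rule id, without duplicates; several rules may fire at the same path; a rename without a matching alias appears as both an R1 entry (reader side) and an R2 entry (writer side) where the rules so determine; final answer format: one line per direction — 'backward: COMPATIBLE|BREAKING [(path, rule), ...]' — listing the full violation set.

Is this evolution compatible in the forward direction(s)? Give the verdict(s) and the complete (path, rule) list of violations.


forward: BREAKING [(primary, R1), (verified, R3)]

each type pair in Session: writer, then reader
forward pass over Session, reader schema v1, writer schema v2:
  Channel -> Channel, writer optional: channel aligns to channel
  Contact -> Contact, writer required: meta aligns to meta
  primary: no writer-side match
  string -> string, writer optional: nickname aligns to nickname
  float64 -> bool, writer optional: verified aligns to verified
  signature: no writer-side match
  writer primary: unknown to reader
  meta.latitude: no writer-side match
  string -> string, writer optional: meta.country aligns to meta.country
  float64 -> float64, writer optional: meta.height aligns to meta.height
  R1 fires at primary
  R3 fires at verified
  => 2 violation(s): forward is BREAKING for Session
remaining Session differences; none change what is asked:
  removed field signature from record Session -> inert for the asked Session verdict: nothing fires
  removed field latitude from record Contact -> inert for the asked Session verdict: nothing fires


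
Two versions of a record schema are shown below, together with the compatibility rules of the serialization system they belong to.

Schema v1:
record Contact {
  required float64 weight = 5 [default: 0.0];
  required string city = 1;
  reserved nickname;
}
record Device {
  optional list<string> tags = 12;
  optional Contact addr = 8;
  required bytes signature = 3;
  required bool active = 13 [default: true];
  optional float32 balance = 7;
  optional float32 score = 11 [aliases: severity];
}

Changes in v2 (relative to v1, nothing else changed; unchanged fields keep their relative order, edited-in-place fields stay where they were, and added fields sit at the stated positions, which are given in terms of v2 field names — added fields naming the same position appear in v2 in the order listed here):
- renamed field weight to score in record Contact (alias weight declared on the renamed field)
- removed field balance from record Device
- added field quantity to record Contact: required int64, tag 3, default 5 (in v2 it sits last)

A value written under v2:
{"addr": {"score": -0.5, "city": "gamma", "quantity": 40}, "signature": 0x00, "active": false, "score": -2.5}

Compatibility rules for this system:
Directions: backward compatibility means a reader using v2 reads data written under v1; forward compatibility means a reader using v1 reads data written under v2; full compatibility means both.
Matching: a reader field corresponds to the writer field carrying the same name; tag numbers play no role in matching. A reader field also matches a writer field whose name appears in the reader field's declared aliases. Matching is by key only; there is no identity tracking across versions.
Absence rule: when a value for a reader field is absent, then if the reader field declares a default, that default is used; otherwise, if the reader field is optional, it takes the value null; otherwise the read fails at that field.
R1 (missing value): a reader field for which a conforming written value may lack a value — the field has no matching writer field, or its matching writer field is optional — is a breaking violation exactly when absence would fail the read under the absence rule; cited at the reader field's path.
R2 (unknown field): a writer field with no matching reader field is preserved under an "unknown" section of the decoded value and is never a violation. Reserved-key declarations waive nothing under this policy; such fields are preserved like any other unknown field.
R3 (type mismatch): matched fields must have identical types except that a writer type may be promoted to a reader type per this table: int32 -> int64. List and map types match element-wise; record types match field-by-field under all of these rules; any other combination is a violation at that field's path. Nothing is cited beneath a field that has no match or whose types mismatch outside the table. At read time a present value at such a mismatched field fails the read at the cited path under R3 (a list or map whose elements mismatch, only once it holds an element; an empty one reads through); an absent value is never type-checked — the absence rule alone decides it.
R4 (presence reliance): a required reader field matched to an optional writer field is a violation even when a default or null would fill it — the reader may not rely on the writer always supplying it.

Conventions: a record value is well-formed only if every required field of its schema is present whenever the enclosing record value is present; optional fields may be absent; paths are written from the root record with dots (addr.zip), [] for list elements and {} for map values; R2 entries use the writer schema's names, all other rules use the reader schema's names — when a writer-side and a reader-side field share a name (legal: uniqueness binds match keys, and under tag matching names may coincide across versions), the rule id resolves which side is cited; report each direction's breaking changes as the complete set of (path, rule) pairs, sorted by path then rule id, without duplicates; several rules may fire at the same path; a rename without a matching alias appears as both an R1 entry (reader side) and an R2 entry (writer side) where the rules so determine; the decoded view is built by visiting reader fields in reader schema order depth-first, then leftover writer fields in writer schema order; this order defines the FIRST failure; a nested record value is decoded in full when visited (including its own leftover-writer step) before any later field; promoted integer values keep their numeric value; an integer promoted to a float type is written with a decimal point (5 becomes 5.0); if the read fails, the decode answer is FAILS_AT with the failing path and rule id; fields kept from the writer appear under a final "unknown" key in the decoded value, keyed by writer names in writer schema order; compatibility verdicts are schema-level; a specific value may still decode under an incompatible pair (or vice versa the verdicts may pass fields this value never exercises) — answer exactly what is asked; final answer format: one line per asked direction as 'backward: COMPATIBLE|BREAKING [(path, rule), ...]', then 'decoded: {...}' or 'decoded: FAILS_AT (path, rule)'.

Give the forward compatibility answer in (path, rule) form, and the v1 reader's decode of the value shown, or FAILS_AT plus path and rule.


the writer's type comes first in each Device pair
forward pass over Device, reader schema v1, writer schema v2:
  tags: list<string> -> list<string>, writer optional; from tags
  addr: Contact -> Contact, writer optional; from addr
  signature: bytes -> bytes, writer required; from signature
  active: bool -> bool, writer required; from active
  balance: no writer match
  score: float32 -> float32, writer optional; from score
  addr.weight: no writer match
  addr.city: string -> string, writer required; from addr.city
  addr.score (writer side), unknown to reader
  addr.quantity (writer side), unknown to reader
  => no violations; forward on Device: COMPATIBLE
decode walk for Device under reader schema v1:
  tags := null (not supplied -> null)
  addr.weight := 0.0 (no value, default fills)
  addr.city := "gamma"
  writer addr.score: kept under "unknown"
  writer addr.quantity: kept under "unknown"
  signature := 0x00
  active := false
  balance := null (not supplied -> null)
  score := -2.5
  => decoded: {"tags": null, "addr": {"weight": 0.0, "city": "gamma", "unknown": {"score": -0.5, "quantity": 40}}, "signature": 0x00, "active": false, "balance": null, "score": -2.5}
ruling out the remaining Device differences:
  removed field balance from record Device -> triggers nothing under Device's printed rules — same verdict

forward: COMPATIBLE []; decoded: {"tags": null, "addr": {"weight": 0.0, "city": "gamma", "unknown": {"score": -0.5, "quantity": 40}}, "signature": 0x00, "active": false, "balance": null, "score": -2.5}


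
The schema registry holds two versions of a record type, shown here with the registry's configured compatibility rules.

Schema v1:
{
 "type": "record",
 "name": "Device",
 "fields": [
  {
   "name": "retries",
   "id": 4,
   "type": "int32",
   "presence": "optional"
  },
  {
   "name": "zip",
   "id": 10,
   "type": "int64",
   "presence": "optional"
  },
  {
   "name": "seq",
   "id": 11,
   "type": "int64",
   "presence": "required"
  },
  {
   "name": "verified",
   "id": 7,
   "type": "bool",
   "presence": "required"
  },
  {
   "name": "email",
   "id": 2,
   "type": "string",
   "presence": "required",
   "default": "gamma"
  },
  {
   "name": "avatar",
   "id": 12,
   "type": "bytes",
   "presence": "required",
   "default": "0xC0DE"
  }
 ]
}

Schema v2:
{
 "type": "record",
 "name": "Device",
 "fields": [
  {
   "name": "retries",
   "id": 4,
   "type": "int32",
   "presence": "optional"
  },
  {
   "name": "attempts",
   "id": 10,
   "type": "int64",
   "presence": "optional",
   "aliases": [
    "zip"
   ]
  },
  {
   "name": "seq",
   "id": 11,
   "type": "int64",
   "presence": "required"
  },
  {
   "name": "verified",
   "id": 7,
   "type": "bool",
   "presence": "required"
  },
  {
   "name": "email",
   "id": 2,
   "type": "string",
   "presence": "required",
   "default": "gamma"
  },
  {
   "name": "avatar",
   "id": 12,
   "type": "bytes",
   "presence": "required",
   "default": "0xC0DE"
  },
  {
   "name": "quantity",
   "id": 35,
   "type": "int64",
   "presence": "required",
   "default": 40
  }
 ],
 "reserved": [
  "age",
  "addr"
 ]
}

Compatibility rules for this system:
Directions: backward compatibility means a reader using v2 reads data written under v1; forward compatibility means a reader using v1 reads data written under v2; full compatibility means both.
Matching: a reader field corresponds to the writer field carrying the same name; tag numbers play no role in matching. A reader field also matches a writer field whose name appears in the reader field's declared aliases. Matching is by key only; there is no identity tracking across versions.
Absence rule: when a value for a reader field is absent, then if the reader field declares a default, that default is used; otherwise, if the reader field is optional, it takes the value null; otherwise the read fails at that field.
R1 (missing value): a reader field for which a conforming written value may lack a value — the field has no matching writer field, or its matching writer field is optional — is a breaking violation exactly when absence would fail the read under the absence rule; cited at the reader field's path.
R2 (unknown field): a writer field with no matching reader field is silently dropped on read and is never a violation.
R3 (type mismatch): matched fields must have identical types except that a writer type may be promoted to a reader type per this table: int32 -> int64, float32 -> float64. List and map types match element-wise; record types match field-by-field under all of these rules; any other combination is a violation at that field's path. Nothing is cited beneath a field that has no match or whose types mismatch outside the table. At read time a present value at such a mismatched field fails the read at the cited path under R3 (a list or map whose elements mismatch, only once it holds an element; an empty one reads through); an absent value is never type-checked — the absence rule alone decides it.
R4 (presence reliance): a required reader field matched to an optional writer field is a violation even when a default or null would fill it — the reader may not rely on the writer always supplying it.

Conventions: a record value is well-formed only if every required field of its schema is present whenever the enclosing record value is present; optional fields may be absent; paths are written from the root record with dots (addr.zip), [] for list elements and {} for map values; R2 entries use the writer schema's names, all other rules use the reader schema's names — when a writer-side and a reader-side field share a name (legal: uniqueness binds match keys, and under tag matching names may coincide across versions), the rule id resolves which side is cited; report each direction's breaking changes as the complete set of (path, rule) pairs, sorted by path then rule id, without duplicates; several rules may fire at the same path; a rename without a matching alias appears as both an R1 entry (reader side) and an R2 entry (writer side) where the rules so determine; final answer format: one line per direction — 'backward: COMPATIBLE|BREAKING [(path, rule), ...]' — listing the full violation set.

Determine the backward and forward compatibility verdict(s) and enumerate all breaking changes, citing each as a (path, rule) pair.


arrows below run writer -> reader for Device
backward analysis of Device with v2 as reader and v1 as writer:
  int32 -> int32, writer optional: retries aligns to retries
  int64 -> int64, writer optional: attempts aligns to zip
  int64 -> int64, writer required: seq aligns to seq
  bool -> bool, writer required: verified aligns to verified
  string -> string, writer required: email aligns to email
  bytes -> bytes, writer required: avatar aligns to avatar
  quantity has no writer counterpart
  nothing fires on Device: backward is COMPATIBLE
forward analysis of Device with v1 as reader and v2 as writer:
  int32 -> int32, writer optional: retries aligns to retries
  zip has no writer counterpart
  int64 -> int64, writer required: seq aligns to seq
  bool -> bool, writer required: verified aligns to verified
  string -> string, writer required: email aligns to email
  bytes -> bytes, writer required: avatar aligns to avatar
  writer attempts: unknown to reader
  writer quantity: unknown to reader
  nothing fires on Device: forward is COMPATIBLE

backward: COMPATIBLE []; forward: COMPATIBLE []


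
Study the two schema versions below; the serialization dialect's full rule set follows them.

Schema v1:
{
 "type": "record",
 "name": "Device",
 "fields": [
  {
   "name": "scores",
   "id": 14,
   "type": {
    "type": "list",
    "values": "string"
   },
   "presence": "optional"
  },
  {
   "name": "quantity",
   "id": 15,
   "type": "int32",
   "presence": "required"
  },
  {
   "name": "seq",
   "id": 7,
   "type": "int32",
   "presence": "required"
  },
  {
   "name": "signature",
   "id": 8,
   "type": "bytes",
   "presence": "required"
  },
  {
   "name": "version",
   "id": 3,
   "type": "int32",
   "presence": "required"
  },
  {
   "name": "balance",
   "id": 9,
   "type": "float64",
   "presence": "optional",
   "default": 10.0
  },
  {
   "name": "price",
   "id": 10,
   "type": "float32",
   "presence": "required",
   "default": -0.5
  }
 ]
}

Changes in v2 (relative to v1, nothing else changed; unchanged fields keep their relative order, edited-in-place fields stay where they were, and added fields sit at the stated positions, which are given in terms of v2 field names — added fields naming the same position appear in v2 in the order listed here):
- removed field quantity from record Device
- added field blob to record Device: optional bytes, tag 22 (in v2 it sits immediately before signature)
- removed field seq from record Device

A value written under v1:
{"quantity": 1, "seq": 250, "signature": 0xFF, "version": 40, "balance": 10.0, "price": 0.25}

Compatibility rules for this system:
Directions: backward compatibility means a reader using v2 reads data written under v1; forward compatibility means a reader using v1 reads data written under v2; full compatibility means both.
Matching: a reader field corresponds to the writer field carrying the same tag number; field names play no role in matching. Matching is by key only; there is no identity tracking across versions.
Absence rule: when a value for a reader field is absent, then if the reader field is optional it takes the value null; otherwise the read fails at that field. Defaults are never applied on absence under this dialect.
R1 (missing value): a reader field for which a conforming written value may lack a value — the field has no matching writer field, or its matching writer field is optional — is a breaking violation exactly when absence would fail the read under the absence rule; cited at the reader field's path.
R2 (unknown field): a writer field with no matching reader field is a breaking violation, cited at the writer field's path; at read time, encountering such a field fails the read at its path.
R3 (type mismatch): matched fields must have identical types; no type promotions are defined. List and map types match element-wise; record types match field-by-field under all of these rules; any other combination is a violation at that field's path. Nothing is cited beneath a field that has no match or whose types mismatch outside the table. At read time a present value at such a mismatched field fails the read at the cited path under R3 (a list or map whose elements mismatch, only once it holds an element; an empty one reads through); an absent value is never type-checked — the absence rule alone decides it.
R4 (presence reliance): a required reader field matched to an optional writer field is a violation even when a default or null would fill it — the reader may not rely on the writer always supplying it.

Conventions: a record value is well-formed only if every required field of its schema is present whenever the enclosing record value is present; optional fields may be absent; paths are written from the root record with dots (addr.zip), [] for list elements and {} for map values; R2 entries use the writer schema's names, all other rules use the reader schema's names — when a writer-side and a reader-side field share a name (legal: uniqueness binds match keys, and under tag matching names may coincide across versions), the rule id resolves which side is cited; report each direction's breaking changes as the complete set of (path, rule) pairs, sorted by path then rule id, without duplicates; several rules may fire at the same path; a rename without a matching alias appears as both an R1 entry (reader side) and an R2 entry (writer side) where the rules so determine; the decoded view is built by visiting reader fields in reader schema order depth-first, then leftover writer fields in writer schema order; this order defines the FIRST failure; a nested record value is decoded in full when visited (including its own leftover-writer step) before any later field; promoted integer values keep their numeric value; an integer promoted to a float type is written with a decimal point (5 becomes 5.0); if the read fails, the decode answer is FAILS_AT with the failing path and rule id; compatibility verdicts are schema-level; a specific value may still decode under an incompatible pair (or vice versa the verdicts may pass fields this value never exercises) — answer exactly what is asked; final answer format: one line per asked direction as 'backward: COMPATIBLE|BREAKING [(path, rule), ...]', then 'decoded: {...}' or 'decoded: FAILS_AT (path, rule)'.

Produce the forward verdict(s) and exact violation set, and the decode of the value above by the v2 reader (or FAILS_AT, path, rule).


the writer's type comes first in each Device pair
forward analysis of Device with v1 as reader and v2 as writer:
  writer optional, list<string> -> list<string>: reader scores maps from writer scores
  quantity: no writer match
  seq: no writer match
  writer required, bytes -> bytes: reader signature maps from writer signature
  writer required, int32 -> int32: reader version maps from writer version
  writer optional, float64 -> float64: reader balance maps from writer balance
  writer required, float32 -> float32: reader price maps from writer price
  writer field blob has no reader counterpart
  violation R2 at blob
  violation R1 at quantity
  violation R1 at seq
  forward on Device therefore BREAKING (3)
decoding the Device value with the v2 reader:
  scores := null (not supplied -> null)
  blob := null (not supplied -> null)
  signature := 0xFF
  version := 40
  balance := 10.0
  price := 0.25
  read fails at quantity under R2 (unknown field)
  => FAILS_AT (quantity, R2)

forward: BREAKING [(blob, R2), (quantity, R1), (seq, R1)]; decoded: FAILS_AT (quantity, R2)
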